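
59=59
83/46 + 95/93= 12089/4278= 2.83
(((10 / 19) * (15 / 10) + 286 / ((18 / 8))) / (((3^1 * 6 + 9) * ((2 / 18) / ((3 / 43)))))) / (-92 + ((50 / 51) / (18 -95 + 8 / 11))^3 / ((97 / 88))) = -0.03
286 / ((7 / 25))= 7150 / 7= 1021.43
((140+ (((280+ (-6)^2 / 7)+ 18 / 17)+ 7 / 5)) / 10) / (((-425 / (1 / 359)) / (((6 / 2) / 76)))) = -763269 / 68994415000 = -0.00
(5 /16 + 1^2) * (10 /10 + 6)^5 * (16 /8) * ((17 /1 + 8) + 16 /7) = 9630411 /8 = 1203801.38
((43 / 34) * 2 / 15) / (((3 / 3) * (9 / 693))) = 3311 / 255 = 12.98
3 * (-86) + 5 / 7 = -1801 / 7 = -257.29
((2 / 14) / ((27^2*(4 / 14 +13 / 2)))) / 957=0.00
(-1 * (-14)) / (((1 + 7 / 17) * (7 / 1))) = 17 / 12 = 1.42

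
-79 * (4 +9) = -1027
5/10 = 1/2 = 0.50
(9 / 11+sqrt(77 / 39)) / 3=3 / 11+sqrt(3003) / 117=0.74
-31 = -31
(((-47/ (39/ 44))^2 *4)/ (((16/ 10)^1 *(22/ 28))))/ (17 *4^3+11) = 1943920/ 238797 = 8.14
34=34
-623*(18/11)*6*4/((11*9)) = -29904/121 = -247.14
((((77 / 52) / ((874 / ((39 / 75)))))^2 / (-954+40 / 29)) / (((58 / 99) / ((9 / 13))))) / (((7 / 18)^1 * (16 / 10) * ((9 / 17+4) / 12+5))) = -0.00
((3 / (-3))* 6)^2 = 36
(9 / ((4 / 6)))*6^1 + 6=87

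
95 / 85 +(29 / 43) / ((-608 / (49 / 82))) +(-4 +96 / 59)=-2700479535 / 2150239424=-1.26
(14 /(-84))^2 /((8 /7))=7 /288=0.02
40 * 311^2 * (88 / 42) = 170228960 / 21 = 8106140.95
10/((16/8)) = 5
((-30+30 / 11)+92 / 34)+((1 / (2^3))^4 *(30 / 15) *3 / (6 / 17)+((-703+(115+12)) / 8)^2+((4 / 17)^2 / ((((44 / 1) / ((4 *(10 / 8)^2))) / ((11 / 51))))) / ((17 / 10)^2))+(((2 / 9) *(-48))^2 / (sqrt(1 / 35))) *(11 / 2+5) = 990195352574849 / 191919230976+3584 *sqrt(35) / 3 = 12227.18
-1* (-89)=89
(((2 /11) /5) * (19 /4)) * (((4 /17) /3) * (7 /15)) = 266 /42075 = 0.01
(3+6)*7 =63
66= 66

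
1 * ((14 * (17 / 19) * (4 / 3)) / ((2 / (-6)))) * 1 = -952 / 19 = -50.11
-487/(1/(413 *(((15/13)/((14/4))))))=-861990/13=-66306.92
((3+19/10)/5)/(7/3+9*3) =147/4400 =0.03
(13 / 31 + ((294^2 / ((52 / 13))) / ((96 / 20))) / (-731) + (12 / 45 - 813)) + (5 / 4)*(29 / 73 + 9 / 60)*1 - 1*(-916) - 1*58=40.21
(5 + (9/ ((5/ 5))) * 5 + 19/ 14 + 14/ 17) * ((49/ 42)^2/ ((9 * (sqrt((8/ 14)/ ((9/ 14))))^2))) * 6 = 86933/ 1632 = 53.27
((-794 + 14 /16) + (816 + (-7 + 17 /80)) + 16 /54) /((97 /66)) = 389279 /34920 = 11.15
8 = 8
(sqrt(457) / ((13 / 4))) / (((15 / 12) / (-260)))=-1368.16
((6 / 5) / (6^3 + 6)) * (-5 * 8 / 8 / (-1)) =1 / 37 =0.03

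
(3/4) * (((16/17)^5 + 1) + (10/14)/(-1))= 15269619/19877998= 0.77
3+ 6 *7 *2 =87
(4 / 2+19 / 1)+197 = 218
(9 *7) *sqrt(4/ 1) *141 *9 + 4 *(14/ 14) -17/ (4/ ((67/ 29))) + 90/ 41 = 760438629/ 4756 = 159890.38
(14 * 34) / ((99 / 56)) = 26656 / 99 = 269.25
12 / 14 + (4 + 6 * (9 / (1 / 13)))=4948 / 7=706.86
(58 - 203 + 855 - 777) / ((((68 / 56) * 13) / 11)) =-10318 / 221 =-46.69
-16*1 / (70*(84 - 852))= 1 / 3360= 0.00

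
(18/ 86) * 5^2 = 225/ 43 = 5.23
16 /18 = 8 /9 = 0.89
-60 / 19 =-3.16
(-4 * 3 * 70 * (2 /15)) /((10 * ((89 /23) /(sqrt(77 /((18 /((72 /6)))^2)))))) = -2576 * sqrt(77) /1335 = -16.93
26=26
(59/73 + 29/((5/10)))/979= 4293/71467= 0.06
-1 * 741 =-741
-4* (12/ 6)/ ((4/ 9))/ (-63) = 2/ 7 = 0.29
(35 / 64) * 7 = 245 / 64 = 3.83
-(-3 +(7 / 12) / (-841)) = 30283 / 10092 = 3.00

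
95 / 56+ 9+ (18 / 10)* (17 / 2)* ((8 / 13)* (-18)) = -577961 / 3640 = -158.78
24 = 24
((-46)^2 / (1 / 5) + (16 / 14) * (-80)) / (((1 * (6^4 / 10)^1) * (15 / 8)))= 73420 / 1701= 43.16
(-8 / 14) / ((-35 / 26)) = 104 / 245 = 0.42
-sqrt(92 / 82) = -1.06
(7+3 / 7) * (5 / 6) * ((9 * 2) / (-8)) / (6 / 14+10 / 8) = -390 / 47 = -8.30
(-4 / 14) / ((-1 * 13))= 2 / 91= 0.02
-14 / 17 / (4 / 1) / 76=-7 / 2584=-0.00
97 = 97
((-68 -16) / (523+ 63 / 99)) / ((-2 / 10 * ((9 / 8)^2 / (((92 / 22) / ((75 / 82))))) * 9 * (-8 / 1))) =-6601 / 164025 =-0.04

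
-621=-621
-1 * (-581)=581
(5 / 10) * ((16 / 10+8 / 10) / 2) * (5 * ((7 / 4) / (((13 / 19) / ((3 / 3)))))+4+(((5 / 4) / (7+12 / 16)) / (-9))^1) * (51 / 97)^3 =1.46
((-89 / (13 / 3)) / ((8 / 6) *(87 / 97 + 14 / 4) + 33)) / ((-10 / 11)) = 854667 / 1470170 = 0.58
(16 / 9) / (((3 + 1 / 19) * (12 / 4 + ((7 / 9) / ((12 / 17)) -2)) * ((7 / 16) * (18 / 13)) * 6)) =0.08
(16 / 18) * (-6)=-16 / 3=-5.33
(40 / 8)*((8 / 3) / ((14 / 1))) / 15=4 / 63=0.06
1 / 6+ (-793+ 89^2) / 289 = 43057 / 1734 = 24.83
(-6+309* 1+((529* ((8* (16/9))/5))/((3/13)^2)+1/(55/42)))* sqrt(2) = 25445975* sqrt(2)/891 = 40388.38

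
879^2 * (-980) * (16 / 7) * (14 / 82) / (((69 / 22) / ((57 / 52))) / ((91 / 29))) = -8862130458720 / 27347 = -324062253.95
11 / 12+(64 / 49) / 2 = 1.57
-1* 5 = -5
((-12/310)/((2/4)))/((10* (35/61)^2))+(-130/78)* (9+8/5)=-50383853/2848125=-17.69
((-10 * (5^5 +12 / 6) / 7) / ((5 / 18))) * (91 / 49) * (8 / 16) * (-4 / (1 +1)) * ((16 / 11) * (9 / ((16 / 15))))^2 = 4498418.13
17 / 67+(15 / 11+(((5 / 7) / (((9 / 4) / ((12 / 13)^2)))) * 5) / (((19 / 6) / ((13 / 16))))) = 2503168 / 1274273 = 1.96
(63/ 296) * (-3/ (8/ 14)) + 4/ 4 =-139/ 1184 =-0.12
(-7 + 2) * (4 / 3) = -20 / 3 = -6.67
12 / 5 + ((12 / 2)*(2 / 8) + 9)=129 / 10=12.90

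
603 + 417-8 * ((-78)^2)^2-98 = -296119526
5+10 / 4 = 7.50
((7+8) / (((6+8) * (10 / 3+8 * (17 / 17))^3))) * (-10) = -2025 / 275128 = -0.01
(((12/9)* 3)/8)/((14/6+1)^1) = 3/20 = 0.15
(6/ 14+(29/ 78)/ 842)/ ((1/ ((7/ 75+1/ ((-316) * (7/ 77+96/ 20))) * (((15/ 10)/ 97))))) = 116544389593/ 189533435800800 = 0.00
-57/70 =-0.81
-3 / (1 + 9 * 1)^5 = -3 / 100000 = -0.00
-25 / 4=-6.25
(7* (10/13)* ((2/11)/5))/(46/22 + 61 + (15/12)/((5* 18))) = 2016/649727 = 0.00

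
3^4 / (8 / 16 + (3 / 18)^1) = 243 / 2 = 121.50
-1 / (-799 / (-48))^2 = -2304 / 638401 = -0.00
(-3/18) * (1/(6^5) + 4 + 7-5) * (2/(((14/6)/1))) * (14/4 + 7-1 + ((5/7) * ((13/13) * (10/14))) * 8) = -62100467/5334336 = -11.64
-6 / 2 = -3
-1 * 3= -3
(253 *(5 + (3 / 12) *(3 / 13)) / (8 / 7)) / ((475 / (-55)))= -5123503 / 39520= -129.64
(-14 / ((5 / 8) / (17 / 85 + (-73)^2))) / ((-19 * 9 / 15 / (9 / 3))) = 2984352 / 95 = 31414.23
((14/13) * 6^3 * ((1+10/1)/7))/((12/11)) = 4356/13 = 335.08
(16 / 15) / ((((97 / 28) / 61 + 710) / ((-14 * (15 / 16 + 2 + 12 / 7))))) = -1779736 / 18191655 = -0.10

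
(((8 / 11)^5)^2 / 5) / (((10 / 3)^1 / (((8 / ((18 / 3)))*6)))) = 12884901888 / 648435615025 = 0.02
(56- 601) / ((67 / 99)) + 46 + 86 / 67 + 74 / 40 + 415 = -457161 / 1340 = -341.16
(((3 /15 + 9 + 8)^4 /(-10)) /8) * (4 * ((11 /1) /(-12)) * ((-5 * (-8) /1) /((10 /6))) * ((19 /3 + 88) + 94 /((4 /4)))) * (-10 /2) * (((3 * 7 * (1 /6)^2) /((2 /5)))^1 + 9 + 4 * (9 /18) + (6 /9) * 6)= -335716001797 /225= -1492071119.10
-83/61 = -1.36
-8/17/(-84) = 2/357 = 0.01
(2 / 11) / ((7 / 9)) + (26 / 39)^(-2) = 765 / 308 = 2.48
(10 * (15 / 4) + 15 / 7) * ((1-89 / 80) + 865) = 7680201 / 224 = 34286.61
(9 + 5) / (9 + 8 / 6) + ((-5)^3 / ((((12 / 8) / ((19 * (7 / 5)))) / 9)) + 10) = -618098 / 31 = -19938.65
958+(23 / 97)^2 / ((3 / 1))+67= 28933204 / 28227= 1025.02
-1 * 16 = -16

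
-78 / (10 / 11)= -429 / 5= -85.80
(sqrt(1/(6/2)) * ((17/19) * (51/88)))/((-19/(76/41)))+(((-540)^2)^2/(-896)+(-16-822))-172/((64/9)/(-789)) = -10626776455/112-289 * sqrt(3)/17138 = -94881932.66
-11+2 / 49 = -537 / 49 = -10.96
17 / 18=0.94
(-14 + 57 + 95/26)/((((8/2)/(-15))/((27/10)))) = -98253/208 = -472.37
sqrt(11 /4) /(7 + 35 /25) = 5 * sqrt(11) /84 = 0.20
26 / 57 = 0.46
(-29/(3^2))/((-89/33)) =319/267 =1.19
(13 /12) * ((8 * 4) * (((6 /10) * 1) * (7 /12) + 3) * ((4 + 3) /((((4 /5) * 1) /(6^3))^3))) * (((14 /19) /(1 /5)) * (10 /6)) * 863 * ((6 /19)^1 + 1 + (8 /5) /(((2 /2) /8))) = 432078426761436000 /361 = 1196893148923645.43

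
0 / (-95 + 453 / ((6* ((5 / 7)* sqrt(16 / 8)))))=0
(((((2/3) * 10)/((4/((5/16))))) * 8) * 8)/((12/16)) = 400/9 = 44.44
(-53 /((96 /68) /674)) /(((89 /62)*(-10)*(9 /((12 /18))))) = 9412747 /72090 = 130.57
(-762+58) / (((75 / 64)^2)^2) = -11811160064 / 31640625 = -373.29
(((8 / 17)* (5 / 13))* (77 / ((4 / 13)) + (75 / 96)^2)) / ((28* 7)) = 1284405 / 5544448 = 0.23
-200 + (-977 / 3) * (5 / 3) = -6685 / 9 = -742.78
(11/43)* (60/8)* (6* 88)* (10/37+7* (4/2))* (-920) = -21159705600/1591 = -13299626.40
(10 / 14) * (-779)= -3895 / 7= -556.43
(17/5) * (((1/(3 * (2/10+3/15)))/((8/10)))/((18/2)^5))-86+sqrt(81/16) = -118688405/1417176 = -83.75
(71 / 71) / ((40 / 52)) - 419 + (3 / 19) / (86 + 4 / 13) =-417.70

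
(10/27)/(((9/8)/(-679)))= -54320/243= -223.54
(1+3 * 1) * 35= 140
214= 214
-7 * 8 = -56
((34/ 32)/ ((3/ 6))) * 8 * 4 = 68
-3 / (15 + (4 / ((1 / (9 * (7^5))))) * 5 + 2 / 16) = -24 / 24202201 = -0.00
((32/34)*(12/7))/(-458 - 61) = -64/20587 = -0.00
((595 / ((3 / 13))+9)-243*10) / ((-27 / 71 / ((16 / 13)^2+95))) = -39930.91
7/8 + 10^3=8007/8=1000.88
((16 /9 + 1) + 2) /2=43 /18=2.39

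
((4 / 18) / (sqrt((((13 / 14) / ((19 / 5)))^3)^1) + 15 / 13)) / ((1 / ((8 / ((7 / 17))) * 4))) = 38029368832 / 2513000985 - 90832768 * sqrt(17290) / 7539002955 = 13.55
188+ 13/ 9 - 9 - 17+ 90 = 2281/ 9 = 253.44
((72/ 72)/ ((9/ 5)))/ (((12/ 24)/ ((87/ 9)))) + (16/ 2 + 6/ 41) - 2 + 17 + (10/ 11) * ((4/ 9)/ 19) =7845137/ 231363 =33.91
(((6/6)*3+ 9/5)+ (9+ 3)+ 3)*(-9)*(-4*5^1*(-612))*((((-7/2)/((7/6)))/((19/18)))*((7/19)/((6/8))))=1099308672/361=3045176.38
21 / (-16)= -21 / 16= -1.31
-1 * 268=-268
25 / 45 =5 / 9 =0.56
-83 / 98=-0.85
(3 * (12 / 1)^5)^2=557256278016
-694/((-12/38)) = 6593/3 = 2197.67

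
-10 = -10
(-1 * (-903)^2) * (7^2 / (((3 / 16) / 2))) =-426187104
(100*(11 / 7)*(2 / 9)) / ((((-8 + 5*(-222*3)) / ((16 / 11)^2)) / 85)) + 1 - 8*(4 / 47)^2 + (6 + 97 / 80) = 1282226810041 / 204397356240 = 6.27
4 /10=2 /5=0.40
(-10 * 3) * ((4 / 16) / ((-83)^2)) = -15 / 13778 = -0.00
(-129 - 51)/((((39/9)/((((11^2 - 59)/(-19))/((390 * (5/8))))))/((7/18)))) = 3472/16055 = 0.22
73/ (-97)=-73/ 97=-0.75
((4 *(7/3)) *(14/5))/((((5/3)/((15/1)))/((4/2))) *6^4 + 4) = 98/285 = 0.34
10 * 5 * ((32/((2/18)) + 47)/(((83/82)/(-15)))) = -20602500/83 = -248222.89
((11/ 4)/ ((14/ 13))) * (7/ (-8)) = -143/ 64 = -2.23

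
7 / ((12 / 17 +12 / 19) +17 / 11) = 2.43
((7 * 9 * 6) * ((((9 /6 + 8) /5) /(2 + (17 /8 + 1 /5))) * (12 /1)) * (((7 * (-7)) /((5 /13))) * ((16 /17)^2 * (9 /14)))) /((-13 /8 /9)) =200156479488 /249985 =800673.96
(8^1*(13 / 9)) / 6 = 52 / 27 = 1.93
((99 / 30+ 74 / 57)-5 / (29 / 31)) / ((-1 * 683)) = 12341 / 11289990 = 0.00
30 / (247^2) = 30 / 61009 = 0.00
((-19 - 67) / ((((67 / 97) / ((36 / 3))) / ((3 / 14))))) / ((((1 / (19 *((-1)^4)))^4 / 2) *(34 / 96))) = -235616968.18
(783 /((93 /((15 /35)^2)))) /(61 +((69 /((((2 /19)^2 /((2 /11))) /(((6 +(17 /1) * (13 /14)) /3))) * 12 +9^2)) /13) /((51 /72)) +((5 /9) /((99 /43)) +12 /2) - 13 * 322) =-458925457765203 /1222287902976431242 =-0.00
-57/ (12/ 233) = -4427/ 4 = -1106.75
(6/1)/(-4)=-3/2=-1.50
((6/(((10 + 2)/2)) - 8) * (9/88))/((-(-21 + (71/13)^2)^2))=1799343/195893632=0.01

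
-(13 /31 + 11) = -11.42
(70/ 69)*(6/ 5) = 28/ 23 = 1.22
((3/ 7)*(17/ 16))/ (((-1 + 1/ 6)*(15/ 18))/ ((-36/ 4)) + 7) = 4131/ 64204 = 0.06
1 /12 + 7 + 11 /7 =727 /84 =8.65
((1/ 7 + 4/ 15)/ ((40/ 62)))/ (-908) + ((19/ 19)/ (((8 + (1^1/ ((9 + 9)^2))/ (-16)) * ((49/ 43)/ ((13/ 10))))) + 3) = 1739165590339/ 553538319600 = 3.14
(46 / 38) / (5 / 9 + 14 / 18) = 69 / 76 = 0.91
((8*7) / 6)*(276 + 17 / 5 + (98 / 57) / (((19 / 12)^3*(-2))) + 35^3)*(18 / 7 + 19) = 8688375.60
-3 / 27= -1 / 9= -0.11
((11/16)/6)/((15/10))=11/144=0.08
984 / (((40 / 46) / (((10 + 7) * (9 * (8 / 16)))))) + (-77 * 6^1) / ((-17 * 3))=7358999 / 85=86576.46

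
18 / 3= 6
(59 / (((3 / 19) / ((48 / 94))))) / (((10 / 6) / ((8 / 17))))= 215232 / 3995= 53.88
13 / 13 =1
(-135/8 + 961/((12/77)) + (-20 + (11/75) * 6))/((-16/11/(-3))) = 40460783/3200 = 12643.99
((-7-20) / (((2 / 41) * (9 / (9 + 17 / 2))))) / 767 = -4305 / 3068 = -1.40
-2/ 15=-0.13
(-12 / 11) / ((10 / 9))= -54 / 55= -0.98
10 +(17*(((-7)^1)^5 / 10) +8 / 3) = -856777 / 30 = -28559.23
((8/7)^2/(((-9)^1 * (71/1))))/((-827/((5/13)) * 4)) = 80/336624561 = 0.00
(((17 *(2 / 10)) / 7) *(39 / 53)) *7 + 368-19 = 93148 / 265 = 351.50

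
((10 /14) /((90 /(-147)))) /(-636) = 7 /3816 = 0.00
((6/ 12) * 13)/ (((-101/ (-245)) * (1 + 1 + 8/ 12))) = 9555/ 1616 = 5.91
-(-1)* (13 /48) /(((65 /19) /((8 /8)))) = 19 /240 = 0.08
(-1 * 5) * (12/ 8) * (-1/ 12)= 5/ 8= 0.62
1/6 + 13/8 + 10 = 283/24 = 11.79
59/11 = 5.36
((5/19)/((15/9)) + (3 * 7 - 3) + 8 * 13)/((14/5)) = 11605/266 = 43.63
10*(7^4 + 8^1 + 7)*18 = 434880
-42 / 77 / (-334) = 0.00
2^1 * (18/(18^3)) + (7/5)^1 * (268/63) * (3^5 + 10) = 1220477/810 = 1506.76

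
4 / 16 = 1 / 4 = 0.25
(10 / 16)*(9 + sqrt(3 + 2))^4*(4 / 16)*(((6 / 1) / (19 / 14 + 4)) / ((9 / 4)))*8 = 9632*sqrt(5) / 5 + 252448 / 45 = 9917.52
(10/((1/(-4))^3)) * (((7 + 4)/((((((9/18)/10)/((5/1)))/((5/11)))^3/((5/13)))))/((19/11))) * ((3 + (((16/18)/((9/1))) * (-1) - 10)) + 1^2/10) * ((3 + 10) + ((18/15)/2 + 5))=1405912000000000/73359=19164819585.87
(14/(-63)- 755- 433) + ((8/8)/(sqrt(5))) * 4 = -1186.43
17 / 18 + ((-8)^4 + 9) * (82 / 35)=1211915 / 126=9618.37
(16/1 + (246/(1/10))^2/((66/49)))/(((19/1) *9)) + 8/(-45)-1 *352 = 81265216/3135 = 25921.92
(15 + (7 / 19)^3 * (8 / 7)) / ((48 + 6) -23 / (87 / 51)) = 2995033 / 8059325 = 0.37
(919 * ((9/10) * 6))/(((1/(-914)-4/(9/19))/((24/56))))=-612335214/2431555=-251.83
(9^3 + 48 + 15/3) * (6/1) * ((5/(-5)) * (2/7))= -9384/7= -1340.57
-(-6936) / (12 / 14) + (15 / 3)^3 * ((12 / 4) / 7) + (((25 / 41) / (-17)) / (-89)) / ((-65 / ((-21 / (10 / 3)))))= 91963550743 / 11290006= 8145.57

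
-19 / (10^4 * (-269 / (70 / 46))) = 133 / 12374000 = 0.00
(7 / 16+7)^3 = 1685159 / 4096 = 411.42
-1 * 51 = -51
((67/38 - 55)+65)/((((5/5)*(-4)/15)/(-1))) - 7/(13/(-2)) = 89293/1976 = 45.19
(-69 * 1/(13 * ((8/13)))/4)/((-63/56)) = 23/12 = 1.92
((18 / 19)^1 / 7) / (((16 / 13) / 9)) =1053 / 1064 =0.99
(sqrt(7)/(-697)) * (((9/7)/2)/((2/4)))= -9 * sqrt(7)/4879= -0.00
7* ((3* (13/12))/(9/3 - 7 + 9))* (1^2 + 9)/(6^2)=91/72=1.26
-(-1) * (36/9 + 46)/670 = 5/67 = 0.07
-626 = -626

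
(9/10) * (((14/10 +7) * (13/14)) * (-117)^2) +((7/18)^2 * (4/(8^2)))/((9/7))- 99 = 111971819167/1166400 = 95997.79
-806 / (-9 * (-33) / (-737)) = 54002 / 27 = 2000.07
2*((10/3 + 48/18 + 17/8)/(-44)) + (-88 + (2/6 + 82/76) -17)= -1042897/10032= -103.96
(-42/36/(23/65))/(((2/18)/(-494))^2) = -1498991130/23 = -65173527.39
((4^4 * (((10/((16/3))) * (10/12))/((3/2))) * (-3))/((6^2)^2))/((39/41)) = -0.65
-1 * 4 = -4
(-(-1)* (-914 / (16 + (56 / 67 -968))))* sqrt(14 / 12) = 30619* sqrt(42) / 191184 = 1.04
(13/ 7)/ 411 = 13/ 2877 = 0.00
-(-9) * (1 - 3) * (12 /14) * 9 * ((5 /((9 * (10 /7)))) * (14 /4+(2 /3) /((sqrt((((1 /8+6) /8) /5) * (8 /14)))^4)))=-239661 /49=-4891.04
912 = 912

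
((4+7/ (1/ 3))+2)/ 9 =3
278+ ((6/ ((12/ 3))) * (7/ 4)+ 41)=2573/ 8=321.62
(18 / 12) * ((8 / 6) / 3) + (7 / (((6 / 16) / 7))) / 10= 206 / 15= 13.73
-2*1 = -2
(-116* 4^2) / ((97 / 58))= -107648 / 97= -1109.77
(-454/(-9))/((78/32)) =7264/351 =20.70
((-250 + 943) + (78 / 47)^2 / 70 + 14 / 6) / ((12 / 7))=40322054 / 99405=405.63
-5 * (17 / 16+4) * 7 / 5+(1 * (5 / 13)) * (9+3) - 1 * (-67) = 7525 / 208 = 36.18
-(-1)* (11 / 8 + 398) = 3195 / 8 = 399.38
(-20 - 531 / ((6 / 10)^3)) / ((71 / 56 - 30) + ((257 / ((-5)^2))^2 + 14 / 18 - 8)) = -780675000 / 21963071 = -35.54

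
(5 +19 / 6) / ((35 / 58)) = 203 / 15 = 13.53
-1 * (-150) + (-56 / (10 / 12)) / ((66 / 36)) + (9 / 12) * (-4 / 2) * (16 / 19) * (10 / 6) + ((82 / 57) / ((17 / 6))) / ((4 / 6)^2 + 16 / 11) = 111.51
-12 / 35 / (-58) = 0.01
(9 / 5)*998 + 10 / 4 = 17989 / 10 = 1798.90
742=742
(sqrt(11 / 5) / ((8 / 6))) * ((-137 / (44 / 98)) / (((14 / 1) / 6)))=-8631 * sqrt(55) / 440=-145.48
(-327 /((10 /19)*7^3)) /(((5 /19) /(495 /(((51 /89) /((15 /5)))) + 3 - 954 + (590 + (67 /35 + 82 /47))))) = -7375273533351 /479599750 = -15377.98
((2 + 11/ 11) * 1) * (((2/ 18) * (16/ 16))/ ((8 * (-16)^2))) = 1/ 6144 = 0.00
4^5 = 1024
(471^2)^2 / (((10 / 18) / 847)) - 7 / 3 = 1125461914227154 / 15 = 75030794281810.27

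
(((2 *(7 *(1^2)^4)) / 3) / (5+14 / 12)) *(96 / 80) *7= 1176 / 185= 6.36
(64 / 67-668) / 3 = -44692 / 201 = -222.35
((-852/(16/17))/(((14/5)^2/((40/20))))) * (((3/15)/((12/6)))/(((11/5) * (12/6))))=-5.25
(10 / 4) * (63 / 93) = 105 / 62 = 1.69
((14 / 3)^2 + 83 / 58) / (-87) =-12115 / 45414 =-0.27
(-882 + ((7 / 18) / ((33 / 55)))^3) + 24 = -135061237 / 157464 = -857.73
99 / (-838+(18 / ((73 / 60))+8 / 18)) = -65043 / 540554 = -0.12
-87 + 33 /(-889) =-77376 /889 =-87.04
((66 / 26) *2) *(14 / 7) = 132 / 13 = 10.15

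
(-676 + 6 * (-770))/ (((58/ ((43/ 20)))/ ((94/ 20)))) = -668951/ 725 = -922.69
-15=-15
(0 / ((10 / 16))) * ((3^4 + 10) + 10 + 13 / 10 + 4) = 0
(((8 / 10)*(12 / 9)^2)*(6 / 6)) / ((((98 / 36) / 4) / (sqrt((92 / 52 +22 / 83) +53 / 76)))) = 256*sqrt(4592367507) / 5022745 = 3.45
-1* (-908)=908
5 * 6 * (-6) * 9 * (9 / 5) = -2916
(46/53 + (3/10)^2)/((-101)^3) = -5077/5460595300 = -0.00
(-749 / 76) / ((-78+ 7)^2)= -749 / 383116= -0.00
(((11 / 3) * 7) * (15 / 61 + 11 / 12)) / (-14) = -9361 / 4392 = -2.13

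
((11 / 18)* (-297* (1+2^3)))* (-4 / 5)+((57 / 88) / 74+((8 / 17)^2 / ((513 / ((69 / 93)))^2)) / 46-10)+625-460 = 3478811642942718253 / 2379799433824560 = 1461.81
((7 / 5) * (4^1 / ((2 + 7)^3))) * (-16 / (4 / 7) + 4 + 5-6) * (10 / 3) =-1400 / 2187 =-0.64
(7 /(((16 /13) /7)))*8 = 637 /2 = 318.50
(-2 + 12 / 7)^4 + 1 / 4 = 2465 / 9604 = 0.26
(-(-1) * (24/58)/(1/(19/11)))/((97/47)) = 10716/30943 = 0.35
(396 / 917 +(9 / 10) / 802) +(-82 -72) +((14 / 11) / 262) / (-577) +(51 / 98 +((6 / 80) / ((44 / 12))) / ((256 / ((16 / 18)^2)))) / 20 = -72243229968193517 / 470514199478400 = -153.54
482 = 482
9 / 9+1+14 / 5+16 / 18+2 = 346 / 45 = 7.69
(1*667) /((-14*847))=-667 /11858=-0.06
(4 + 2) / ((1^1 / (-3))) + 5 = -13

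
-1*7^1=-7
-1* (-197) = 197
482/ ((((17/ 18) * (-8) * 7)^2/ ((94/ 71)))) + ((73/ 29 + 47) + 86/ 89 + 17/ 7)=551599368263/ 10380069644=53.14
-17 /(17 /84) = -84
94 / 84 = 47 / 42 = 1.12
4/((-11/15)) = -60/11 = -5.45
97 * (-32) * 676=-2098304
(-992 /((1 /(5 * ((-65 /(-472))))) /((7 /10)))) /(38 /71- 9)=56.49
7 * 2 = 14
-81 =-81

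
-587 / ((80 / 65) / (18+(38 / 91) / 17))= -4091977 / 476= -8596.59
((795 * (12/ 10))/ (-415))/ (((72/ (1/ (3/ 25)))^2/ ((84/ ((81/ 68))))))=-788375/ 363042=-2.17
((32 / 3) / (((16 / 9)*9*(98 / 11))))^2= 121 / 21609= 0.01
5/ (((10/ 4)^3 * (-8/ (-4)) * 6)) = 2/ 75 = 0.03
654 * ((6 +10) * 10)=104640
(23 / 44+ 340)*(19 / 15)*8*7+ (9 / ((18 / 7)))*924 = 4519088 / 165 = 27388.41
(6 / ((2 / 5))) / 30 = 1 / 2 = 0.50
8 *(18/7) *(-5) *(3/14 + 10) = -51480/49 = -1050.61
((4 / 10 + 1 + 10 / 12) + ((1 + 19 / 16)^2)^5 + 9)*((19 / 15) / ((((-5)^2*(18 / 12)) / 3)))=789706082228277989 / 3092376453120000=255.37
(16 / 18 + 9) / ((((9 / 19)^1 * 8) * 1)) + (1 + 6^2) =25667 / 648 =39.61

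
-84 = -84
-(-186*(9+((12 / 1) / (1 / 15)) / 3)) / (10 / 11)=14117.40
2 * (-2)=-4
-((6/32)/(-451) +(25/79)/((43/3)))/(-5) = 531009/122563760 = 0.00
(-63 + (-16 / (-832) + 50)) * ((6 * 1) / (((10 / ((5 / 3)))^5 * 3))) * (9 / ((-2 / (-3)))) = -75 / 1664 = -0.05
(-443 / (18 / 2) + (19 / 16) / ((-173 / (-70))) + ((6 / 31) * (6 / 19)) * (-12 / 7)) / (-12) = 4.07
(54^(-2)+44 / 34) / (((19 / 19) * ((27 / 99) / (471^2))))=17398718491 / 16524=1052936.24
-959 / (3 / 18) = -5754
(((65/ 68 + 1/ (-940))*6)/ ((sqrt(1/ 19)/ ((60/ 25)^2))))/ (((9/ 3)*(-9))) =-5.33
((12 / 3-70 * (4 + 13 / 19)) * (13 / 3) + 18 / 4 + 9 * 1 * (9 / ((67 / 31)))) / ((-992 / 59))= 613578937 / 7576896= 80.98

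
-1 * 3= -3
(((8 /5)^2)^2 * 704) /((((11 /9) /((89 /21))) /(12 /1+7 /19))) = 197873.39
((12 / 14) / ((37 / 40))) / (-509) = -0.00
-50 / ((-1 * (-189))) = -50 / 189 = -0.26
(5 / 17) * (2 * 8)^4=327680 / 17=19275.29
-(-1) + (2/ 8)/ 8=33/ 32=1.03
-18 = -18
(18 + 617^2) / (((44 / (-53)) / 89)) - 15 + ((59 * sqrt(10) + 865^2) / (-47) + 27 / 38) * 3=-1605521916593 / 39292 - 177 * sqrt(10) / 47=-40861304.71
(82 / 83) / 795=82 / 65985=0.00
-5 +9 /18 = -9 /2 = -4.50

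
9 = 9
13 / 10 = 1.30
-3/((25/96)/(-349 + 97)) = 72576/25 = 2903.04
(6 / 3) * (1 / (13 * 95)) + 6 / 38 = 197 / 1235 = 0.16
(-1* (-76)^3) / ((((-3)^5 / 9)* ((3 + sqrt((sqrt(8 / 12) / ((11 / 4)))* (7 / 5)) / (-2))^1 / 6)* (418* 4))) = -438976 / (-228* 2^(1 / 4)* 3^(3 / 4)* sqrt(385) / 5 + 22572) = -21.79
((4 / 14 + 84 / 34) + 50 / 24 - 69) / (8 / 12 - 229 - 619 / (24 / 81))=183242 / 6618661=0.03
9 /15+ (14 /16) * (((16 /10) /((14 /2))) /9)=28 /45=0.62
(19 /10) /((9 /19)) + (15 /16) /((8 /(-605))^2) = 247251707 /46080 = 5365.71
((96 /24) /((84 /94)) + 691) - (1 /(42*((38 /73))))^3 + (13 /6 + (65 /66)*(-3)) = 31065709601581 /44718924096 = 694.69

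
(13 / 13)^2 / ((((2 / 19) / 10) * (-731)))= -95 / 731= -0.13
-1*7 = -7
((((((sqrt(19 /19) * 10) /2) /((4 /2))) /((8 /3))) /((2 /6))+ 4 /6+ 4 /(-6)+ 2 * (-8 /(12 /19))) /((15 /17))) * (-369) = 753457 /80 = 9418.21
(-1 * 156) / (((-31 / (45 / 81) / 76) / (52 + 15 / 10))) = 11367.31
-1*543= -543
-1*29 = -29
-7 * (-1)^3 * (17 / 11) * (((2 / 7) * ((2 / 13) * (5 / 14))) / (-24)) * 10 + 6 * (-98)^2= 346089319 / 6006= 57623.93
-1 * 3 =-3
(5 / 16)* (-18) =-45 / 8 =-5.62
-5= -5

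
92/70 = 46/35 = 1.31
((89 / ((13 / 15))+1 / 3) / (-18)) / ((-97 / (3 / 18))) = 0.01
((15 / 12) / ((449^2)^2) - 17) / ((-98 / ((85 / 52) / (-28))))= -33559475328765 / 3313864647556736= -0.01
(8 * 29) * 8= 1856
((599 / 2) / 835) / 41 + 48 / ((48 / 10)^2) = 859469 / 410820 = 2.09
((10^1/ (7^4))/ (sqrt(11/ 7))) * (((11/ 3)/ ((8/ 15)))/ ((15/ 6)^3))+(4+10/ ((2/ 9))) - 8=2 * sqrt(77)/ 12005+41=41.00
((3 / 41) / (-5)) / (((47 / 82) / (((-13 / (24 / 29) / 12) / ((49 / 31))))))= 11687 / 552720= 0.02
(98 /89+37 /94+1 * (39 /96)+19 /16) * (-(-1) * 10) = 2067065 /66928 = 30.88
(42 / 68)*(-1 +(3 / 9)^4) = -280 / 459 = -0.61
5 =5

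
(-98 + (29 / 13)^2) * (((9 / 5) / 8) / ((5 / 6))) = -25.12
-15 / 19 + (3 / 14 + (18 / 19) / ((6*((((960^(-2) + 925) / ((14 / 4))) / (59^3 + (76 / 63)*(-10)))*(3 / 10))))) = 408.41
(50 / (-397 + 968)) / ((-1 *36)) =-25 / 10278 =-0.00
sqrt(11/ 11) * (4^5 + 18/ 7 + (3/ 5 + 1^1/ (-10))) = 14379/ 14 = 1027.07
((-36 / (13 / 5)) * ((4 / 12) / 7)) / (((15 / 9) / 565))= -20340 / 91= -223.52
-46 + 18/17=-764/17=-44.94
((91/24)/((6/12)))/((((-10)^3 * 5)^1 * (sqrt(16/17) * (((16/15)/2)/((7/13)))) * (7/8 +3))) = -49 * sqrt(17)/496000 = -0.00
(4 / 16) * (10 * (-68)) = -170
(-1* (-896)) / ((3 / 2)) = 1792 / 3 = 597.33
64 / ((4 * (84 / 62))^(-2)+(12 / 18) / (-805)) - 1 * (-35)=211502585 / 107827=1961.50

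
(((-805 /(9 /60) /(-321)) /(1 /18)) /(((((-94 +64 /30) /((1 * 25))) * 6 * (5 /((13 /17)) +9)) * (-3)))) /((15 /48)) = 1610000 /1718313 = 0.94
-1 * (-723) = 723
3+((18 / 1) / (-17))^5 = 1.67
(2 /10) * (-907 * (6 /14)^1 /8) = -2721 /280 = -9.72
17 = 17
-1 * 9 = -9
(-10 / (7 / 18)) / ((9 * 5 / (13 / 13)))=-4 / 7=-0.57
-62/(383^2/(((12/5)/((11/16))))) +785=6333285671/8067895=785.00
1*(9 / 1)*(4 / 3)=12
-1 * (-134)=134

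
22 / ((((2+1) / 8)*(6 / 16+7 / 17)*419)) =23936 / 134499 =0.18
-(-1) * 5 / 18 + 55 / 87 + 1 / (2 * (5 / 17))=2.61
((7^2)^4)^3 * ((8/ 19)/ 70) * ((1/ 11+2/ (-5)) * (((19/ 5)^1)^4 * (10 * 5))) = -3713487180911075011889.84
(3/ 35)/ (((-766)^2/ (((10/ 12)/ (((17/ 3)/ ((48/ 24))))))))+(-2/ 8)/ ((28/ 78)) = -13893543/ 19949704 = -0.70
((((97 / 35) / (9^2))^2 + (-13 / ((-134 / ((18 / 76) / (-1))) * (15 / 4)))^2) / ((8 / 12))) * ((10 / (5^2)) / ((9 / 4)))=12589233704 / 39073668576075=0.00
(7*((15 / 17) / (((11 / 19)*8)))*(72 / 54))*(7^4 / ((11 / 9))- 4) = 14340725 / 4114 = 3485.83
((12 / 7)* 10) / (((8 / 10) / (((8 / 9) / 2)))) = 9.52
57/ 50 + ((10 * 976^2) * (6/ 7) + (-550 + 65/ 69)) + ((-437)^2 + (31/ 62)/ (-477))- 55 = 16041555542027/ 1919925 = 8355303.22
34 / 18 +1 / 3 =20 / 9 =2.22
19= 19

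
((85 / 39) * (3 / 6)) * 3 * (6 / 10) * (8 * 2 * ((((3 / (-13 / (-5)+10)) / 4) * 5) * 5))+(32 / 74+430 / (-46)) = 37.79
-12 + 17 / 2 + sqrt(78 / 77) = -7 / 2 + sqrt(6006) / 77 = -2.49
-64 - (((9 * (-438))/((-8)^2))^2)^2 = -14392906.86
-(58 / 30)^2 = -841 / 225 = -3.74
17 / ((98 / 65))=11.28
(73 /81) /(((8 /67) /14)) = 34237 /324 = 105.67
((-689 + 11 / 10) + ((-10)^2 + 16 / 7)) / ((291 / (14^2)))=-573902 / 1455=-394.43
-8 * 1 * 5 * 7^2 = -1960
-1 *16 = -16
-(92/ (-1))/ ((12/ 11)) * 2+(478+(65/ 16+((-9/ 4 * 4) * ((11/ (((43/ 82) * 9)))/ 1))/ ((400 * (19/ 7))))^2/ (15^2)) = 5180296594252907/ 8009868000000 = 646.74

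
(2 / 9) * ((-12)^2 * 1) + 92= 124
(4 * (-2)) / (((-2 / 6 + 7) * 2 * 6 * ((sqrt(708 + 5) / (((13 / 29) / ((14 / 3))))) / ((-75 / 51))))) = 195 * sqrt(713) / 9842252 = 0.00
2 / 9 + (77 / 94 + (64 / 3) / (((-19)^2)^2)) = 114830849 / 110251566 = 1.04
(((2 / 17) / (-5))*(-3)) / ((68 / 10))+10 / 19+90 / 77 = 721109 / 422807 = 1.71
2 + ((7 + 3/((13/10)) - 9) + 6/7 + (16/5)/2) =2168/455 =4.76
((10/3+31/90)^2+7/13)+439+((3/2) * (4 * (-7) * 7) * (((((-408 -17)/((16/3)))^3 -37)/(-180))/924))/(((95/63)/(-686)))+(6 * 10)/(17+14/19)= 12376493536929476753/30378372710400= 407411.34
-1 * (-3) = 3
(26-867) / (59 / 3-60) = 2523 / 121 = 20.85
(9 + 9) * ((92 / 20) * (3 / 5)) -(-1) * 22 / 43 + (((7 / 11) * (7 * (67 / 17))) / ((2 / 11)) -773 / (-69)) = 398350451 / 2521950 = 157.95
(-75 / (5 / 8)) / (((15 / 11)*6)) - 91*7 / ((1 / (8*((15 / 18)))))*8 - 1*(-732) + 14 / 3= -99754 / 3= -33251.33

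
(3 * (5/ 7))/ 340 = 3/ 476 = 0.01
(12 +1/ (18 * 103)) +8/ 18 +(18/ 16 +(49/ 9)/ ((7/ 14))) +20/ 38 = 3520513/ 140904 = 24.99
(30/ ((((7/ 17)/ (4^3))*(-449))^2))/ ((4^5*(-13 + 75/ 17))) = -294780/ 721126777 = -0.00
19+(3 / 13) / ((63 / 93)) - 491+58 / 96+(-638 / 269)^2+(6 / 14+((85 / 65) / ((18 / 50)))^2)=-7160589163025 / 15848795664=-451.81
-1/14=-0.07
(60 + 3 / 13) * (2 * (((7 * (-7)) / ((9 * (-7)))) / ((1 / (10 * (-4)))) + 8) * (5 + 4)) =-25056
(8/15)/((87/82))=656/1305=0.50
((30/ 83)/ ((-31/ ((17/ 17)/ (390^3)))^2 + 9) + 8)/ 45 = 748441489623048002002/ 4209983379129645011205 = 0.18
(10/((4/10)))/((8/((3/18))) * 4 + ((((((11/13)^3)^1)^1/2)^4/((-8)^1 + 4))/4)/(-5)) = 745538723919392000/5725740538129307281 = 0.13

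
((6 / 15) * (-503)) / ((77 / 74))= -74444 / 385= -193.36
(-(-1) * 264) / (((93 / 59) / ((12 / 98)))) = 31152 / 1519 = 20.51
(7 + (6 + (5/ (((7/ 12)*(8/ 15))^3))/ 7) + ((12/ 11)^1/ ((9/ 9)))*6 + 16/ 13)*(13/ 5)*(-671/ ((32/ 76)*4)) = -141654536537/ 3073280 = -46092.30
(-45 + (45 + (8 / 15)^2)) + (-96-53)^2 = 4995289 / 225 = 22201.28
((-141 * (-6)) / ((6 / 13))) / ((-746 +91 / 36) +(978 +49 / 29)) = 1913652 / 246611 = 7.76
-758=-758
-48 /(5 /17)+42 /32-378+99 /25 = -214371 /400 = -535.93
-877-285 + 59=-1103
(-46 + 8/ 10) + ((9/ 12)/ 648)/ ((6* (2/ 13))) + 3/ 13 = -30304819/ 673920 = -44.97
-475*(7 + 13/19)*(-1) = 3650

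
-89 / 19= -4.68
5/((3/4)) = 20/3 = 6.67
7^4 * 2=4802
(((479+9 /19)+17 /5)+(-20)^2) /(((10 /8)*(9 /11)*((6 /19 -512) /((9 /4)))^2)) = 0.02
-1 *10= -10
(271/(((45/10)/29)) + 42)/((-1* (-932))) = 4024/2097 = 1.92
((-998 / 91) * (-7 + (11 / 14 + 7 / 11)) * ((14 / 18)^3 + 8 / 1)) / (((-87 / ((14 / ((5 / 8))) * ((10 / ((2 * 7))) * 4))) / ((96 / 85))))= -83396392960 / 193714983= -430.51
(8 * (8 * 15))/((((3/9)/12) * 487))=34560/487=70.97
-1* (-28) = 28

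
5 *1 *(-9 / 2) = -45 / 2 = -22.50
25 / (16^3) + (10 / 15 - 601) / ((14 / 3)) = -3688273 / 28672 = -128.64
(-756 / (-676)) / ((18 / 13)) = 21 / 26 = 0.81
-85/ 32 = -2.66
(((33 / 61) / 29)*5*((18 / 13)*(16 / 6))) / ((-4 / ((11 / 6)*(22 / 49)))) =-0.07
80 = 80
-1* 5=-5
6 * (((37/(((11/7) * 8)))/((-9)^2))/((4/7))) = 1813/4752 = 0.38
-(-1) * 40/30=4/3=1.33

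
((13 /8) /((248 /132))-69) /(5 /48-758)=101385 /1127749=0.09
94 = 94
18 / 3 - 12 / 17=90 / 17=5.29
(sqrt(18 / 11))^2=1.64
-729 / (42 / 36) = -4374 / 7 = -624.86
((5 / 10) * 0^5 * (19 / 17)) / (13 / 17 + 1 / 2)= 0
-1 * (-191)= 191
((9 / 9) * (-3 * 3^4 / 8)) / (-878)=243 / 7024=0.03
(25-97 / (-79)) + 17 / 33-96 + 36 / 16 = -698749 / 10428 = -67.01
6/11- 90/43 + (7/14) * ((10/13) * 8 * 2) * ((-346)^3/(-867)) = 1567390239868/5331183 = 294004.21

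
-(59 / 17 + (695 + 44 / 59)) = -701314 / 1003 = -699.22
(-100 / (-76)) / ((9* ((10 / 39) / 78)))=845 / 19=44.47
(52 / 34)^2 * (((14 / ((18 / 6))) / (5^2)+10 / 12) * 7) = 7098 / 425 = 16.70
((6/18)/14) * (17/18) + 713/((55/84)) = 45279287/41580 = 1088.97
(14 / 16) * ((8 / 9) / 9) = 7 / 81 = 0.09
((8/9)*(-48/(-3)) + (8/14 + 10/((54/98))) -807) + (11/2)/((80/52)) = -5824853/7560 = -770.48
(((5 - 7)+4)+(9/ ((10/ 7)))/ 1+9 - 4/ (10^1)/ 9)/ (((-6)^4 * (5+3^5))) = 1553/ 28926720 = 0.00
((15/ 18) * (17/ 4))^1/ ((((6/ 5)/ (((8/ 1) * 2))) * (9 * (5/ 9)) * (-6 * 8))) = -85/ 432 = -0.20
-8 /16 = -1 /2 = -0.50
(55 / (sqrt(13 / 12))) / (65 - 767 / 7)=-385* sqrt(39) / 2028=-1.19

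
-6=-6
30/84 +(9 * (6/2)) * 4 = 1517/14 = 108.36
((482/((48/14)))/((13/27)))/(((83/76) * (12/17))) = 1634703/4316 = 378.75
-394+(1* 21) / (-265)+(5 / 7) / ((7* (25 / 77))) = -730434 / 1855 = -393.76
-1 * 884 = -884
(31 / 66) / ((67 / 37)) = 1147 / 4422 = 0.26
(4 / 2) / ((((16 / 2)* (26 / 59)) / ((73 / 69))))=4307 / 7176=0.60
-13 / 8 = -1.62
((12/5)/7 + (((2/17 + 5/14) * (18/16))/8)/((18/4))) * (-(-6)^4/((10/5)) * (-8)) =1103301/595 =1854.29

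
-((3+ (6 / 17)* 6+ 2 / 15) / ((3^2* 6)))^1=-1339 / 13770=-0.10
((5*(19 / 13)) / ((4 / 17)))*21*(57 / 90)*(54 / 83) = 268.74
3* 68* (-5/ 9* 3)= -340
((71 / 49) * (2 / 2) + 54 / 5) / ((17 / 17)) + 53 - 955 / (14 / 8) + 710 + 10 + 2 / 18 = 528419 / 2205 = 239.65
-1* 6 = -6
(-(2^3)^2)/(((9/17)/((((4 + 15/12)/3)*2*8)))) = -30464/9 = -3384.89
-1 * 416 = -416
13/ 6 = 2.17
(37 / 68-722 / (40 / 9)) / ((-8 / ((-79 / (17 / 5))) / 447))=-242988753 / 1156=-210197.88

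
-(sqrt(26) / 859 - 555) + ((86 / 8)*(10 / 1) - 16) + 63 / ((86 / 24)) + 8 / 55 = 3141793 / 4730 - sqrt(26) / 859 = 664.22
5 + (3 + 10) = 18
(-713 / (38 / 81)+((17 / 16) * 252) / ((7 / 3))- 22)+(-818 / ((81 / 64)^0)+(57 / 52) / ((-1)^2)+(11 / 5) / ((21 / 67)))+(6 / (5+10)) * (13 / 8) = -231993823 / 103740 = -2236.30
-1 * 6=-6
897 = 897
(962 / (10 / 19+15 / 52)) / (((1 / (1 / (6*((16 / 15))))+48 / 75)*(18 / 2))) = 594035 / 31878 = 18.63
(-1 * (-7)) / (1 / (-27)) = -189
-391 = -391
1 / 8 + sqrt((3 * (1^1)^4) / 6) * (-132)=1 / 8-66 * sqrt(2)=-93.21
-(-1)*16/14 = 8/7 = 1.14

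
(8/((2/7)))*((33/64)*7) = 1617/16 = 101.06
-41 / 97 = -0.42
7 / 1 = 7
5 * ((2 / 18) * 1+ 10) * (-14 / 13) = -490 / 9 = -54.44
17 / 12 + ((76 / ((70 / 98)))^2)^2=961231025537 / 7500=128164136.74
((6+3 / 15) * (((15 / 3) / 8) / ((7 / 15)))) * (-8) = -66.43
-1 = -1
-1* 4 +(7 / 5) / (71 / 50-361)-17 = -377629 / 17979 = -21.00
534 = 534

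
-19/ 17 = -1.12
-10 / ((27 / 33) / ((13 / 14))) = -715 / 63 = -11.35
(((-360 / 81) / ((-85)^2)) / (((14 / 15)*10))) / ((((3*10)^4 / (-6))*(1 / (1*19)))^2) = -0.00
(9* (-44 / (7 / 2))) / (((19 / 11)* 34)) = -4356 / 2261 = -1.93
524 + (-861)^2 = 741845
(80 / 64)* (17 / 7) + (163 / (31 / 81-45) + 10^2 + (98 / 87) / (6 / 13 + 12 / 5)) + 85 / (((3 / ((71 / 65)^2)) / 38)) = 36837395656759 / 26609195340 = 1384.39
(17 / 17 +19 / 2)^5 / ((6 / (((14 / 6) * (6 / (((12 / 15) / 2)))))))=47647845 / 64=744497.58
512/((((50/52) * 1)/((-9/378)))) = -6656/525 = -12.68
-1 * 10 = -10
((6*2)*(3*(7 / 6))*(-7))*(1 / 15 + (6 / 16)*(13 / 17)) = -35329 / 340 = -103.91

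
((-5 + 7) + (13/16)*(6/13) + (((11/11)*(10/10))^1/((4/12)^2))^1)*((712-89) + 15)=7257.25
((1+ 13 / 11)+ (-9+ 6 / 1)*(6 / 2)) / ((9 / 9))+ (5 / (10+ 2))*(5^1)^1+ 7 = 299 / 132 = 2.27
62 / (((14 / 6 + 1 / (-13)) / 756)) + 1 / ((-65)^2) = 965416736 / 46475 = 20772.82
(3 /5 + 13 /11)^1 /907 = 98 /49885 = 0.00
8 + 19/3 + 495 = 1528/3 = 509.33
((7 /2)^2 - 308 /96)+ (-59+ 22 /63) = -25003 /504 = -49.61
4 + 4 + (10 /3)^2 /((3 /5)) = 716 /27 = 26.52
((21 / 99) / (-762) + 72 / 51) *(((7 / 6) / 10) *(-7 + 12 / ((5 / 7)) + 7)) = 5913173 / 2137410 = 2.77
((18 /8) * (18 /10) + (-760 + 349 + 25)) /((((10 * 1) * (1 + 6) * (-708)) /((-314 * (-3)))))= 1199323 /165200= 7.26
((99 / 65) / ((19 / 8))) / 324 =22 / 11115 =0.00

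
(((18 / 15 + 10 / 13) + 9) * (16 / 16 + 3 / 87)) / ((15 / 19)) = 27094 / 1885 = 14.37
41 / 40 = 1.02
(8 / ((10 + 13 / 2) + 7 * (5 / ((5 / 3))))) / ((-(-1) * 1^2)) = 16 / 75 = 0.21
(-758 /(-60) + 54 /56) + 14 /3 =2557 /140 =18.26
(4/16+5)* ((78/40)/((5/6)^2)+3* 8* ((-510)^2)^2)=4262076630007371/500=8524153260014.74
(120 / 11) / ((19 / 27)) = 3240 / 209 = 15.50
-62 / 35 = -1.77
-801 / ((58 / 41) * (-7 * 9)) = 3649 / 406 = 8.99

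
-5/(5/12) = -12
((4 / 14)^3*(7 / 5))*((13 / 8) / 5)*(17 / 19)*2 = 442 / 23275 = 0.02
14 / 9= 1.56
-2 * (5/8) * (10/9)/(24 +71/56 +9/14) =-700/13059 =-0.05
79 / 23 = 3.43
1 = 1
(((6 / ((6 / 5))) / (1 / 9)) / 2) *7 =315 / 2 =157.50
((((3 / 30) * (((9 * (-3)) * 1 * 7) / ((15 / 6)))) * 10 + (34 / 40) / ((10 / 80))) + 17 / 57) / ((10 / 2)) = -19523 / 1425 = -13.70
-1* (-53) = 53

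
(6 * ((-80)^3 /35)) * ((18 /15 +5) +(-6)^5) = 4773765120 /7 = 681966445.71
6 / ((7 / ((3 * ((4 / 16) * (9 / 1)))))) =81 / 14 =5.79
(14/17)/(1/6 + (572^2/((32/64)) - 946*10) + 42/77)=924/723587575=0.00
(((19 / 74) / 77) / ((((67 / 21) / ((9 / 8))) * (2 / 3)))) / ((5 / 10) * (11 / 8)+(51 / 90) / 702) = 8102835 / 3162276854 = 0.00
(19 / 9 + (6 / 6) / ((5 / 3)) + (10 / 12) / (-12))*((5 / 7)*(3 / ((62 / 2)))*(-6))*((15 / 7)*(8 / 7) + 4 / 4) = -160719 / 42532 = -3.78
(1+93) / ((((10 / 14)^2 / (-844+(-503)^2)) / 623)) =144719409954 / 5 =28943881990.80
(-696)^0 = 1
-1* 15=-15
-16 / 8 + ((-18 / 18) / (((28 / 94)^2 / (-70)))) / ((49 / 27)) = 296843 / 686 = 432.72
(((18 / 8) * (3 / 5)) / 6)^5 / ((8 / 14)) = 0.00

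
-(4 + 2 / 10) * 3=-63 / 5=-12.60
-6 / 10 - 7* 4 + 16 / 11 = -1493 / 55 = -27.15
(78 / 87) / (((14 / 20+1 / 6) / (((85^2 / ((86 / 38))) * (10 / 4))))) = 10295625 / 1247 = 8256.32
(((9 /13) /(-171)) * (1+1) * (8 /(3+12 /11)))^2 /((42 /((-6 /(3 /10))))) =-61952 /518881545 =-0.00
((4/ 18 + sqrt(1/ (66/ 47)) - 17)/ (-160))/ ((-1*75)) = -151/ 108000 + sqrt(3102)/ 792000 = -0.00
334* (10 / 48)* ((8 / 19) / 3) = 1670 / 171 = 9.77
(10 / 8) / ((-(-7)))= 5 / 28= 0.18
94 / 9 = 10.44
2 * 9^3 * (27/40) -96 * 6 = 8163/20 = 408.15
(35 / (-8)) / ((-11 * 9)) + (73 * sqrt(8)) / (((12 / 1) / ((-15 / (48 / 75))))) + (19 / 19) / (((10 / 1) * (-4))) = 19 / 990-9125 * sqrt(2) / 32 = -403.25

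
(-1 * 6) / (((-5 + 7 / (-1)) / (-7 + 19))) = 6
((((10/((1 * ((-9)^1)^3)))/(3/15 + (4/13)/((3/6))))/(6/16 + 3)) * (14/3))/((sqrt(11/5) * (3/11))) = -72800 * sqrt(55)/9388791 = -0.06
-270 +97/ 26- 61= -8509/ 26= -327.27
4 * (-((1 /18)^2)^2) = -1 /26244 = -0.00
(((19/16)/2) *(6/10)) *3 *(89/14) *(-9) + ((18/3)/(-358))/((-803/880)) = -1789262457/29270080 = -61.13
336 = 336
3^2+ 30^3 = 27009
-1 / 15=-0.07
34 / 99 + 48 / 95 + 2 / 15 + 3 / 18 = 21607 / 18810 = 1.15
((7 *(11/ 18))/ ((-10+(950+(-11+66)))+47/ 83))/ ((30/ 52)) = 7553/ 1014120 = 0.01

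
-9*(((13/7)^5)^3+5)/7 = -460886677394764248/33232930569601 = -13868.37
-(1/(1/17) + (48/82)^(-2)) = -11473/576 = -19.92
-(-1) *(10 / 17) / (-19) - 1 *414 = -133732 / 323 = -414.03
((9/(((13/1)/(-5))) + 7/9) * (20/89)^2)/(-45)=25120/8340813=0.00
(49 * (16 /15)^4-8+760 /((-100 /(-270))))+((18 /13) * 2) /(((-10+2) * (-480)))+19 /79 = 7013241759817 /3327480000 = 2107.67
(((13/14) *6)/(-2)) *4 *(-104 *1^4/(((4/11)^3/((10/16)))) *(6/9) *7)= 1124695/16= 70293.44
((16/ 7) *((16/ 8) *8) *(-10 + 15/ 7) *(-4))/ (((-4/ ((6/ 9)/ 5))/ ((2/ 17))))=-11264/ 2499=-4.51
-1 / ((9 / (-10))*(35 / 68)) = 136 / 63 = 2.16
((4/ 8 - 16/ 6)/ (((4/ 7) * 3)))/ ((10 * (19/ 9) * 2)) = -0.03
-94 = -94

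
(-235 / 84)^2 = 55225 / 7056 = 7.83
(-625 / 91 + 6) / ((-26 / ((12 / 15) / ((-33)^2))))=158 / 6441435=0.00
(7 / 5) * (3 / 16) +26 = 2101 / 80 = 26.26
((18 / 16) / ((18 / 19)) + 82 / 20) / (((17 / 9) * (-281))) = -3807 / 382160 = -0.01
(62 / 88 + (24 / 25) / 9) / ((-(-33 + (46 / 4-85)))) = 2677 / 351450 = 0.01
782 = 782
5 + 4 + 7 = 16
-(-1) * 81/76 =81/76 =1.07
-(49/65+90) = -5899/65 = -90.75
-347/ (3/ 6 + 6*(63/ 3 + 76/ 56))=-4858/ 1885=-2.58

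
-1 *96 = -96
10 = 10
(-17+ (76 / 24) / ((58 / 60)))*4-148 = -5884 / 29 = -202.90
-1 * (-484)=484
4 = 4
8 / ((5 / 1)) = 1.60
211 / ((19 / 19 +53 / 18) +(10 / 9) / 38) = 8018 / 151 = 53.10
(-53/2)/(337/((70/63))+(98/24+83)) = -1590/23423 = -0.07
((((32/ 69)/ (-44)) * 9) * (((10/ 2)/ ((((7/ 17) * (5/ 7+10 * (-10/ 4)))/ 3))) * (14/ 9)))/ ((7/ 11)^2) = 88/ 161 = 0.55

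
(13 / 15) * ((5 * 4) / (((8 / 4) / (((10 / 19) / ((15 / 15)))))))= 260 / 57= 4.56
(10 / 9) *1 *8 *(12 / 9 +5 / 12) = 140 / 9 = 15.56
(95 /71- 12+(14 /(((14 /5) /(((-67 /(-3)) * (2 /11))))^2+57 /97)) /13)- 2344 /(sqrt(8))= -586 * sqrt(2)- 51533914036 /5340866583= -838.38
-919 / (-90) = 919 / 90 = 10.21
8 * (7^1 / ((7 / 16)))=128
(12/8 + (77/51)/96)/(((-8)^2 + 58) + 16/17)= 7421/601920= 0.01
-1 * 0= 0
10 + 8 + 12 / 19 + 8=506 / 19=26.63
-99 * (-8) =792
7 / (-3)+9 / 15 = -26 / 15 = -1.73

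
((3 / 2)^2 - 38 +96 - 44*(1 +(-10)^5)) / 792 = 17600065 / 3168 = 5555.58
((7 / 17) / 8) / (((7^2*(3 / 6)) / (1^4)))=1 / 476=0.00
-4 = -4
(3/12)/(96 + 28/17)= 17/6640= 0.00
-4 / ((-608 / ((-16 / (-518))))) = 1 / 4921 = 0.00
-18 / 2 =-9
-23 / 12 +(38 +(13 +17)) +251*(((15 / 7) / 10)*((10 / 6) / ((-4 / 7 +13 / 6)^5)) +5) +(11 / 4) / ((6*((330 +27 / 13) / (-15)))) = 1329.74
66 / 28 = 33 / 14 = 2.36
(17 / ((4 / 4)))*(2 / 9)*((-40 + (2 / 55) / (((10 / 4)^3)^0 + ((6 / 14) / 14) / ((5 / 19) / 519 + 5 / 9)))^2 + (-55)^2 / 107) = 690000313737192141350 / 112362636427231641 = 6140.83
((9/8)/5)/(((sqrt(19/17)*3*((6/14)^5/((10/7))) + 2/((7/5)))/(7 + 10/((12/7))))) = 80851334025/39980465242 - 404325999*sqrt(323)/159921860968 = 1.98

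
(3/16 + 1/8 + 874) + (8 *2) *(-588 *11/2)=-813915/16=-50869.69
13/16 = 0.81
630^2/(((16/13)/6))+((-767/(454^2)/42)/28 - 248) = 468941942493265/242392416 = 1934639.50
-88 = -88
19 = 19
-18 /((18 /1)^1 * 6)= -1 /6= -0.17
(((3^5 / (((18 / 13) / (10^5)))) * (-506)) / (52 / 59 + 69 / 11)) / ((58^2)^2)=-360207168750 / 3283905683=-109.69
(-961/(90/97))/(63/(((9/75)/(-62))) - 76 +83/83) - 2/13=-4660679/38171250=-0.12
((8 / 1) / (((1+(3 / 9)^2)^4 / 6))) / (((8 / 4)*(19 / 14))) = 137781 / 11875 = 11.60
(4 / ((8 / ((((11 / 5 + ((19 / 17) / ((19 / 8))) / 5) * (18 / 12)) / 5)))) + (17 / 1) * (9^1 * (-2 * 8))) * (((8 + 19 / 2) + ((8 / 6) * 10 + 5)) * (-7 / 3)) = 27832567 / 136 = 204651.23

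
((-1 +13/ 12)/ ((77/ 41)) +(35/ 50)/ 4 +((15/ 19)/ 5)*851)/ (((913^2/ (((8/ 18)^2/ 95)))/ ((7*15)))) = 47256466/ 1340591512095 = 0.00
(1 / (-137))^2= 0.00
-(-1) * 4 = 4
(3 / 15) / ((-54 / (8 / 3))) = -4 / 405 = -0.01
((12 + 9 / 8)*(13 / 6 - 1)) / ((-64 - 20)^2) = 5 / 2304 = 0.00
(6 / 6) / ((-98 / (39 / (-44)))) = 39 / 4312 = 0.01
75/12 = 6.25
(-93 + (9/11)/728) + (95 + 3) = 40049/8008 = 5.00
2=2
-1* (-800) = 800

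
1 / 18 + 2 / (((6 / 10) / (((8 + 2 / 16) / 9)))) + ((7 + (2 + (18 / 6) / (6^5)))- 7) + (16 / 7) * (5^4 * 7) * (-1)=-25906871 / 2592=-9994.93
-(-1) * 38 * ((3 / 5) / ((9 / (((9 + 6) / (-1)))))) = -38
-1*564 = -564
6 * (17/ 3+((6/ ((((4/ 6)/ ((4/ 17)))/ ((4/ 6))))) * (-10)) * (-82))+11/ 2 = 237503/ 34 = 6985.38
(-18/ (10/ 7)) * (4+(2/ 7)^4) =-17316/ 343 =-50.48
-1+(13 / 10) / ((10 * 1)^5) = -999987 / 1000000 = -1.00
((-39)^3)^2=3518743761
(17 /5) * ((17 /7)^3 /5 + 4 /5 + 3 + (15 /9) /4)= 495499 /20580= 24.08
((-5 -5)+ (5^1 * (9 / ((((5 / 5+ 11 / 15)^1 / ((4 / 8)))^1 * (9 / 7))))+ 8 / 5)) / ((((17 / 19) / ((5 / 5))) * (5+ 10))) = 2793 / 22100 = 0.13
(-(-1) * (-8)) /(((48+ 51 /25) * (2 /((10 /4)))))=-250 /1251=-0.20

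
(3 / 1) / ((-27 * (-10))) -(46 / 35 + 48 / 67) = -85247 / 42210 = -2.02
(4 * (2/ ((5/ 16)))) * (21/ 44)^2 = 3528/ 605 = 5.83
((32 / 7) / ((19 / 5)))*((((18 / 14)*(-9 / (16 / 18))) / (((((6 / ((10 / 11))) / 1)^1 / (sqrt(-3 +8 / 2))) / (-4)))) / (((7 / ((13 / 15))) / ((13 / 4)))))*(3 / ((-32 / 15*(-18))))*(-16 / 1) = -342225 / 71687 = -4.77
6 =6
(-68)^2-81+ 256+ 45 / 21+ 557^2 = 2205351 / 7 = 315050.14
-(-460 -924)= 1384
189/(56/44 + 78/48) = 5544/85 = 65.22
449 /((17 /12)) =5388 /17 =316.94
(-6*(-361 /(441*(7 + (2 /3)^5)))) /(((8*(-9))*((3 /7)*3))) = -0.01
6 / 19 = 0.32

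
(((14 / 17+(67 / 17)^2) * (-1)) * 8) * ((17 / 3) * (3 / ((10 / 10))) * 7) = -15571.29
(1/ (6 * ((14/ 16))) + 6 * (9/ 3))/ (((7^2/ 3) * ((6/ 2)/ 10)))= 3820/ 1029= 3.71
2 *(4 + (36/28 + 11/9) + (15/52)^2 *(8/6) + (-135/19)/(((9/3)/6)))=-6142945/404586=-15.18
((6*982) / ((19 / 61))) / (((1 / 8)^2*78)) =3833728 / 247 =15521.17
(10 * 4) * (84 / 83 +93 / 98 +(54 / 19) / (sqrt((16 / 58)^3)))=319020 / 4067 +3915 * sqrt(58) / 38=863.07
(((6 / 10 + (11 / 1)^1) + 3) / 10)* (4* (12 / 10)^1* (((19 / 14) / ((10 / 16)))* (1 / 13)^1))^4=404010079617024 / 669677353515625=0.60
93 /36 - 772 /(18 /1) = -1451 /36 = -40.31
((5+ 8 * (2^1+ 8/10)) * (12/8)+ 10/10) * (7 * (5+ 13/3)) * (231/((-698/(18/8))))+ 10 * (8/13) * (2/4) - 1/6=-556747753/272220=-2045.21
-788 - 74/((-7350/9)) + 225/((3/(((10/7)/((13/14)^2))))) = -137391941/207025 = -663.65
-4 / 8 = -1 / 2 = -0.50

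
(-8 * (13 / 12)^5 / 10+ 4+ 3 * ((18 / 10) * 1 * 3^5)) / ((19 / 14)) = 30138283 / 31104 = 968.95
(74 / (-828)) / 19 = -37 / 7866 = -0.00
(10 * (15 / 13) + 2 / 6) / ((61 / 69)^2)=734781 / 48373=15.19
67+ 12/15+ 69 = 684/5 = 136.80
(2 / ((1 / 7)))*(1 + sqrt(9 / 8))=28.85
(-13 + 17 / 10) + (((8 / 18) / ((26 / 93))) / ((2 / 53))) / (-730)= -161677 / 14235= -11.36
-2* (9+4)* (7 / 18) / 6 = -91 / 54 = -1.69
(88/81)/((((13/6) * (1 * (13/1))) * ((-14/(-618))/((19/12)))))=86108/31941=2.70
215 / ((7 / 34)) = 7310 / 7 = 1044.29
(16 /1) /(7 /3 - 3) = -24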